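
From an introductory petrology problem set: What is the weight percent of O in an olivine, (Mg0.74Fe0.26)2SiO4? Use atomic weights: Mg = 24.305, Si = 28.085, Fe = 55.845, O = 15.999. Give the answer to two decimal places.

Formula mass = 1.48*24.305 + 0.52*55.845 + 1*28.085 + 4*15.999 = 157.092 g/mol, of which 63.996 g is O.
So O makes up 63.996/157.092 = 0.4074 of the mass, i.e. 40.74%.

40.74 weight percent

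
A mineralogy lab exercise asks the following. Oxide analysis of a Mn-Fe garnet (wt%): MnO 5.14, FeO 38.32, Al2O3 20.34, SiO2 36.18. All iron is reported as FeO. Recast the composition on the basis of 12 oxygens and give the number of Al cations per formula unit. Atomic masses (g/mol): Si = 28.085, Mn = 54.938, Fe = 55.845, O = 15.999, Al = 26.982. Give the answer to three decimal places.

1.988 Al apfu

MnO: 5.14/70.937 = 0.07246 mol → 0.07246 mol Mn, 0.07246 mol O.
FeO: 38.32/71.844 = 0.53338 mol → 0.53338 mol Fe, 0.53338 mol O.
Al2O3: 20.34/101.961 = 0.19949 mol → 0.39898 mol Al, 0.59847 mol O.
SiO2: 36.18/60.083 = 0.60217 mol → 0.60217 mol Si, 1.20434 mol O.
Total oxygen = 2.40865 mol. Normalization factor = 12/2.40865 = 4.98204.
Al per 12 O = 0.39898 × 4.98204 = 1.988.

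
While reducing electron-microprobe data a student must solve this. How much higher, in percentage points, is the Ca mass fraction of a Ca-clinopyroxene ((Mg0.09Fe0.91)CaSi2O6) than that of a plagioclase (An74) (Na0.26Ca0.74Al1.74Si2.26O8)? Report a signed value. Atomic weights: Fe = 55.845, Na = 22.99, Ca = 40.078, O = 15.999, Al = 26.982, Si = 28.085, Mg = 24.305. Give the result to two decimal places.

First mineral: 40.078 g Ca in 245.248 g formula = 16.34 wt% Ca.
Second mineral: 29.658 g Ca in 274.048 g formula = 10.82 wt% Ca.
16.34% − 10.82% gives a difference of 5.52 percentage points.

5.52 percentage points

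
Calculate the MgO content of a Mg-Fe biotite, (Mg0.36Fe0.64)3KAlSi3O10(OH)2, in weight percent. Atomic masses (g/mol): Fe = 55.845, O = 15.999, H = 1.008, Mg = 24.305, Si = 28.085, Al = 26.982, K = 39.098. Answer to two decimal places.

9.11 wt%

M((Mg0.36Fe0.64)3KAlSi3O10(OH)2) = 477.811 g/mol; M(MgO) = 40.304 g/mol.
Moles MgO per formula unit = 1.08 Mg ÷ 1 = 1.0800.
MgO fraction = (1.0800 × 40.304) / 477.811 = 43.528/477.811 = 0.0911.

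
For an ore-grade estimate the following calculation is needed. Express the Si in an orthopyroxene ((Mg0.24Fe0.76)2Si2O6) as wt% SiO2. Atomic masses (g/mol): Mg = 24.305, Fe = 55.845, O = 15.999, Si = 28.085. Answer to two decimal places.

Formula mass = 248.715 g/mol.
2 Si → 2.0000 mol SiO2 per formula unit; M(SiO2) = 60.083, so SiO2 mass = 120.166 g.
120.166/248.715 × 100 = 48.31 wt%.

48.31 wt%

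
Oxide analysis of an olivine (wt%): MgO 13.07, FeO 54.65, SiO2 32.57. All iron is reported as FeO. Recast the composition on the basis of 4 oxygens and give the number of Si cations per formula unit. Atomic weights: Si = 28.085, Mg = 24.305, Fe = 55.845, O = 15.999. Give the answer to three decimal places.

13.07 wt% MgO ÷ 40.304 g/mol = 0.32429 mol, giving 0.32429 Mg and 0.32429 O.
54.65 wt% FeO ÷ 71.844 g/mol = 0.76068 mol, giving 0.76068 Fe and 0.76068 O.
32.57 wt% SiO2 ÷ 60.083 g/mol = 0.54208 mol, giving 0.54208 Si and 1.08416 O.
Oxygen sums to 2.16913; scaling by 4/2.16913 = 1.84406 puts the formula on 4 O.
Si: 0.54208 × 1.84406 = 1.000 atoms per formula unit.

1.000 Si apfu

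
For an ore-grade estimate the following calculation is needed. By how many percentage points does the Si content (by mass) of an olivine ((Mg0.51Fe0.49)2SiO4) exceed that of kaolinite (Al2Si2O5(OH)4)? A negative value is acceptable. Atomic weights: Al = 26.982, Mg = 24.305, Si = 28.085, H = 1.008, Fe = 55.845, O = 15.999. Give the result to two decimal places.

First mineral: 28.085 g Si in 171.600 g formula = 16.37 wt% Si.
Second mineral: 56.170 g Si in 258.157 g formula = 21.76 wt% Si.
16.37% − 21.76% gives a difference of -5.39 percentage points.

-5.39 percentage points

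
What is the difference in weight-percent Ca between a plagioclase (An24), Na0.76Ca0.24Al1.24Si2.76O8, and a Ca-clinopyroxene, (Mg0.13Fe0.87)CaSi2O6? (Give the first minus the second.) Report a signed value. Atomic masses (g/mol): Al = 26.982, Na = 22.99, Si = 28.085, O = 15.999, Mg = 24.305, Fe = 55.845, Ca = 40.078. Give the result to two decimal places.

First mineral: 9.619 g Ca in 266.055 g formula = 3.62 wt% Ca.
Second mineral: 40.078 g Ca in 243.987 g formula = 16.43 wt% Ca.
3.62% − 16.43% gives a difference of -12.81 percentage points.

-12.81 percentage points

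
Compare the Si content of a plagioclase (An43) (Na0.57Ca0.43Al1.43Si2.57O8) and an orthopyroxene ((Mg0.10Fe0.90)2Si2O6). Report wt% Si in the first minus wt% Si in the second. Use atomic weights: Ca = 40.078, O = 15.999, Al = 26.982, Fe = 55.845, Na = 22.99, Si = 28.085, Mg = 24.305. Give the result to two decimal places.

5.01 percentage points

Si in Na0.57Ca0.43Al1.43Si2.57O8: molar mass 269.093 g/mol; 2.57×28.085 = 72.178 g → 26.82 wt%.
Si in (Mg0.10Fe0.90)2Si2O6: molar mass 257.546 g/mol; 2×28.085 = 56.170 g → 21.81 wt%.
Difference = 26.82 − 21.81 = 5.01 percentage points.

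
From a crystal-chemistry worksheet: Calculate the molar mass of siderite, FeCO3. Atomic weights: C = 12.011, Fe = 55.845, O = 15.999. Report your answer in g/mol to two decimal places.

Fe: 1 × 55.845 = 55.8450
C: 1 × 12.011 = 12.0110
O: 3 × 15.999 = 47.9970
Summing the contributions gives the formula mass.

115.85 g/mol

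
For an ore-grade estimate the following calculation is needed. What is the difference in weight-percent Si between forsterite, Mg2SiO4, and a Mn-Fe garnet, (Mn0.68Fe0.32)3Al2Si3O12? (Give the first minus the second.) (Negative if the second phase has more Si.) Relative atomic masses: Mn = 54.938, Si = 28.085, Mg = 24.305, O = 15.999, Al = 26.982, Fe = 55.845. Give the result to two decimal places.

First mineral: 28.085 g Si in 140.691 g formula = 19.96 wt% Si.
Second mineral: 84.255 g Si in 495.892 g formula = 16.99 wt% Si.
19.96% − 16.99% gives a difference of 2.97 percentage points.

2.97 percentage points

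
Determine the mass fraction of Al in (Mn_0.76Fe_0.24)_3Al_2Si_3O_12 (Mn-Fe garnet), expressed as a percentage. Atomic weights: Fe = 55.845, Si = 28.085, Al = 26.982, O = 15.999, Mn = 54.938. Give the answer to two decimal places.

10.89 mass %

Molar mass of (Mn_0.76Fe_0.24)_3Al_2Si_3O_12: 2.28×54.938 + 0.72×55.845 + 2×26.982 + 3×28.085 + 12×15.999 = 495.674 g/mol.
Mass of Al per formula unit: 2 × 26.982 = 53.964 g.
Weight fraction Al = 53.964 / 495.674 = 0.1089.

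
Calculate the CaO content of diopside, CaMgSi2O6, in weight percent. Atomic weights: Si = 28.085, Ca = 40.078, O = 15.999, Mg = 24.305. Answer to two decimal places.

25.90 wt%

Molar mass of CaMgSi2O6 = 1*40.078 + 1*24.305 + 2*28.085 + 6*15.999 = 216.547 g/mol.
Each formula unit contains 1 Ca, equivalent to 1/1 = 1.0000 mol CaO.
M(CaO) = 1×40.078 + 1×15.999 = 56.077 g/mol.
Mass of CaO per formula unit = 1.0000 × 56.077 = 56.077 g.
CaO wt% = 56.077 / 216.547 × 100 = 25.90%.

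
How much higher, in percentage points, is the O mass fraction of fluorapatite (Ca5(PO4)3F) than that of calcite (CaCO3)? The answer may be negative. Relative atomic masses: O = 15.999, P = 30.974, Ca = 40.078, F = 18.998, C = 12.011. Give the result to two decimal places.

First mineral: 191.988 g O in 504.298 g formula = 38.07 wt% O.
Second mineral: 47.997 g O in 100.086 g formula = 47.96 wt% O.
38.07% − 47.96% gives a difference of -9.89 percentage points.

-9.89 percentage points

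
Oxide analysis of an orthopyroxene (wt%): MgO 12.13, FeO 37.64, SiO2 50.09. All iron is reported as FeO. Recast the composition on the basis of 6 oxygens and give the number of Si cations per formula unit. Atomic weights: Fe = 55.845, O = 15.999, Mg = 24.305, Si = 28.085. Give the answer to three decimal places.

2.007 Si apfu

MgO (M=40.304): mol = 0.30096; Mg = 0.30096, O = 0.30096.
FeO (M=71.844): mol = 0.52391; Fe = 0.52391, O = 0.52391.
SiO2 (M=60.083): mol = 0.83368; Si = 0.83368, O = 1.66736.
ΣO = 2.49223; factor = 6/ΣO = 2.40748.
Si apfu = 0.83368 × 2.40748 = 2.007.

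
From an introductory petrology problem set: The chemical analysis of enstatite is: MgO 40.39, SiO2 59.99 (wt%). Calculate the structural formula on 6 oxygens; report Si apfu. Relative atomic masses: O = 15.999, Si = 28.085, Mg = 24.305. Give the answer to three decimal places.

1.998 Si apfu

MgO (M=40.304): mol = 1.00213; Mg = 1.00213, O = 1.00213.
SiO2 (M=60.083): mol = 0.99845; Si = 0.99845, O = 1.99690.
ΣO = 2.99903; factor = 6/ΣO = 2.00065.
Si apfu = 0.99845 × 2.00065 = 1.998.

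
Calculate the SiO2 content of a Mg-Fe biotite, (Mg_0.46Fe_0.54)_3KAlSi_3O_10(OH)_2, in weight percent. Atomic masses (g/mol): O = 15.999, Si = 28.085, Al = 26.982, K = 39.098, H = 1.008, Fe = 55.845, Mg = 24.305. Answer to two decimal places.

Formula mass = 468.349 g/mol.
3 Si → 3.0000 mol SiO2 per formula unit; M(SiO2) = 60.083, so SiO2 mass = 180.249 g.
180.249/468.349 × 100 = 38.49 wt%.

38.49 wt%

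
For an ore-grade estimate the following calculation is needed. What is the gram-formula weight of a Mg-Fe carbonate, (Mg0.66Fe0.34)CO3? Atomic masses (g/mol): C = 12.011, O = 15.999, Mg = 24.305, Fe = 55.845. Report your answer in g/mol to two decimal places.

95.04 g/mol

M = 0.66*24.305 + 0.34*55.845 + 1*12.011 + 3*15.999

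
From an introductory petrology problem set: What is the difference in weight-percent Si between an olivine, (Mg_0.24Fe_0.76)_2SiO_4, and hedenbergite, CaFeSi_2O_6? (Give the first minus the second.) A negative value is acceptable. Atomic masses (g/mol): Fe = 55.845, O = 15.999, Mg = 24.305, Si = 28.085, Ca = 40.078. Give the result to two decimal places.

-7.75 percentage points

M((Mg_0.24Fe_0.76)_2SiO_4) = 188.632 g/mol, so wt% Si = 28.085/188.632 × 100 = 14.89%.
M(CaFeSi_2O_6) = 248.087 g/mol, so wt% Si = 56.170/248.087 × 100 = 22.64%.
14.89 − 22.64 = -7.75 pp.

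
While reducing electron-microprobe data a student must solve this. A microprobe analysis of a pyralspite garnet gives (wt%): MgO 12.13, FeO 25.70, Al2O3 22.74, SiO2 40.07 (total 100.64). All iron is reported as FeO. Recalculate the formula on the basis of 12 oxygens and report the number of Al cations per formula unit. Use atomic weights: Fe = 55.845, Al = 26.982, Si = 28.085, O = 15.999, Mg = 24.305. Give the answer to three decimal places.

MgO: 12.13/40.304 = 0.30096 mol → 0.30096 mol Mg, 0.30096 mol O.
FeO: 25.70/71.844 = 0.35772 mol → 0.35772 mol Fe, 0.35772 mol O.
Al2O3: 22.74/101.961 = 0.22303 mol → 0.44606 mol Al, 0.66909 mol O.
SiO2: 40.07/60.083 = 0.66691 mol → 0.66691 mol Si, 1.33382 mol O.
Total oxygen = 2.66159 mol. Normalization factor = 12/2.66159 = 4.50858.
Al per 12 O = 0.44606 × 4.50858 = 2.011.

2.011 Al apfu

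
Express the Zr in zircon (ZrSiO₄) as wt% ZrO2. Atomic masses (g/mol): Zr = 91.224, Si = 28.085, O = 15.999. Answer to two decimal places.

67.22 wt%

Molar mass of ZrSiO₄ = 1·91.224 + 1·28.085 + 4·15.999 = 183.305 g/mol.
Each formula unit contains 1 Zr, equivalent to 1/1 = 1.0000 mol ZrO2.
M(ZrO2) = 1×91.224 + 2×15.999 = 123.222 g/mol.
Mass of ZrO2 per formula unit = 1.0000 × 123.222 = 123.222 g.
ZrO2 wt% = 123.222 / 183.305 × 100 = 67.22%.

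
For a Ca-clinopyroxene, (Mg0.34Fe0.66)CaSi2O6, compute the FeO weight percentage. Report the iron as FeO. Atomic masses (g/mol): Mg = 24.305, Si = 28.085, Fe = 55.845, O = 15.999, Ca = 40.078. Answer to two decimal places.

19.98 wt%

Formula mass = 237.363 g/mol.
0.66 Fe → 0.6600 mol FeO per formula unit; M(FeO) = 71.844, so FeO mass = 47.417 g.
47.417/237.363 × 100 = 19.98 wt%.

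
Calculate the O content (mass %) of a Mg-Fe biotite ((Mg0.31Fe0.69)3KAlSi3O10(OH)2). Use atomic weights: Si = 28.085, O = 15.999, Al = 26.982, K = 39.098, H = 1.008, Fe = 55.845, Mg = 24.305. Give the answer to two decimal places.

39.79 mass %

M((Mg0.31Fe0.69)3KAlSi3O10(OH)2) = 482.542 g/mol.
O contributes 12 × 15.999 = 191.988 g per mole.
191.988/482.542 = 0.3979 → 39.79%.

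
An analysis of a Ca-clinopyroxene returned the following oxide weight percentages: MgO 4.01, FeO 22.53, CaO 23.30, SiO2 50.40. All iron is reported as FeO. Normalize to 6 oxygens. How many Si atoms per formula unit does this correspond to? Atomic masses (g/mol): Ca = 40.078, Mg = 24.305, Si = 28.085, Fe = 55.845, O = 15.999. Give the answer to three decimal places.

2.008 Si apfu

4.01 wt% MgO ÷ 40.304 g/mol = 0.09949 mol, giving 0.09949 Mg and 0.09949 O.
22.53 wt% FeO ÷ 71.844 g/mol = 0.31360 mol, giving 0.31360 Fe and 0.31360 O.
23.30 wt% CaO ÷ 56.077 g/mol = 0.41550 mol, giving 0.41550 Ca and 0.41550 O.
50.40 wt% SiO2 ÷ 60.083 g/mol = 0.83884 mol, giving 0.83884 Si and 1.67768 O.
Oxygen sums to 2.50627; scaling by 6/2.50627 = 2.39400 puts the formula on 6 O.
Si: 0.83884 × 2.39400 = 2.008 atoms per formula unit.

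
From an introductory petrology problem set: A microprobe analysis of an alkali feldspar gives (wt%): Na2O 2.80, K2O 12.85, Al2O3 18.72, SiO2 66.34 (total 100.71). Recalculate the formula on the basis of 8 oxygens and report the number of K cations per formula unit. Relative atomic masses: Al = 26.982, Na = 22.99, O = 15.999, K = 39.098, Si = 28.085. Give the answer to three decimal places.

0.742 K apfu

2.80 wt% Na2O ÷ 61.979 g/mol = 0.04518 mol, giving 0.09036 Na and 0.04518 O.
12.85 wt% K2O ÷ 94.195 g/mol = 0.13642 mol, giving 0.27284 K and 0.13642 O.
18.72 wt% Al2O3 ÷ 101.961 g/mol = 0.18360 mol, giving 0.36720 Al and 0.55080 O.
66.34 wt% SiO2 ÷ 60.083 g/mol = 1.10414 mol, giving 1.10414 Si and 2.20828 O.
Oxygen sums to 2.94068; scaling by 8/2.94068 = 2.72046 puts the formula on 8 O.
K: 0.27284 × 2.72046 = 0.742 atoms per formula unit.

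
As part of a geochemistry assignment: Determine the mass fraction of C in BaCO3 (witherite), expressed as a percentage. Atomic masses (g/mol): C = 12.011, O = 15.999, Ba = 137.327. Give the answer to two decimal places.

Molar mass of BaCO3: 1×137.327 + 1×12.011 + 3×15.999 = 197.335 g/mol.
Mass of C per formula unit: 1 × 12.011 = 12.011 g.
Weight fraction C = 12.011 / 197.335 = 0.0609.

6.09 mass %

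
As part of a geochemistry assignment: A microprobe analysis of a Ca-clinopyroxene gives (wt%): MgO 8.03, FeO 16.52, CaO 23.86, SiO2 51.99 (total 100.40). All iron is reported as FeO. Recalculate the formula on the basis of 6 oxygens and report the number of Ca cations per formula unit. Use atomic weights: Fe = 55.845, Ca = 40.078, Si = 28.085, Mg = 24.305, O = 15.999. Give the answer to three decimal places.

8.03 wt% MgO ÷ 40.304 g/mol = 0.19924 mol, giving 0.19924 Mg and 0.19924 O.
16.52 wt% FeO ÷ 71.844 g/mol = 0.22994 mol, giving 0.22994 Fe and 0.22994 O.
23.86 wt% CaO ÷ 56.077 g/mol = 0.42549 mol, giving 0.42549 Ca and 0.42549 O.
51.99 wt% SiO2 ÷ 60.083 g/mol = 0.86530 mol, giving 0.86530 Si and 1.73060 O.
Oxygen sums to 2.58527; scaling by 6/2.58527 = 2.32084 puts the formula on 6 O.
Ca: 0.42549 × 2.32084 = 0.987 atoms per formula unit.

0.987 Ca apfu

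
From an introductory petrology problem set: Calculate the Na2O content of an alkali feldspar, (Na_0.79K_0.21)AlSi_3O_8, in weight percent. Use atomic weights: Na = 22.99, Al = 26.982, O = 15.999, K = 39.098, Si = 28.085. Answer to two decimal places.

M((Na_0.79K_0.21)AlSi_3O_8) = 265.602 g/mol; M(Na2O) = 61.979 g/mol.
Moles Na2O per formula unit = 0.79 Na ÷ 2 = 0.3950.
Na2O fraction = (0.3950 × 61.979) / 265.602 = 24.482/265.602 = 0.0922.

9.22 wt%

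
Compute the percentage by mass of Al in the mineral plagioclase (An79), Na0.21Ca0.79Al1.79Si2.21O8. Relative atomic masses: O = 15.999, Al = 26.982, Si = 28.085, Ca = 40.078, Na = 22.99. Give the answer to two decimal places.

Formula mass = 0.21×22.99 + 0.79×40.078 + 1.79×26.982 + 2.21×28.085 + 8×15.999 = 274.847 g/mol, of which 48.298 g is Al.
So Al makes up 48.298/274.847 = 0.1757 of the mass, i.e. 17.57%.

17.57 mass %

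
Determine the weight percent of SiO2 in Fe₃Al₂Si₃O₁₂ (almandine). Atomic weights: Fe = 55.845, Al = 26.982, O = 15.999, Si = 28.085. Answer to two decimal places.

36.21 wt%

Molar mass of Fe₃Al₂Si₃O₁₂ = 3×55.845 + 2×26.982 + 3×28.085 + 12×15.999 = 497.742 g/mol.
Each formula unit contains 3 Si, equivalent to 3/1 = 3.0000 mol SiO2.
M(SiO2) = 1×28.085 + 2×15.999 = 60.083 g/mol.
Mass of SiO2 per formula unit = 3.0000 × 60.083 = 180.249 g.
SiO2 wt% = 180.249 / 497.742 × 100 = 36.21%.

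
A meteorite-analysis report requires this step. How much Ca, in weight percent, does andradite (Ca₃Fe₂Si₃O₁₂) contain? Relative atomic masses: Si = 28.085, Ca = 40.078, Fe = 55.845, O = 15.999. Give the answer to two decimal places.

23.66 weight percent

Molar mass of Ca₃Fe₂Si₃O₁₂: 3*40.078 + 2*55.845 + 3*28.085 + 12*15.999 = 508.167 g/mol.
Mass of Ca per formula unit: 3 × 40.078 = 120.234 g.
Weight fraction Ca = 120.234 / 508.167 = 0.2366.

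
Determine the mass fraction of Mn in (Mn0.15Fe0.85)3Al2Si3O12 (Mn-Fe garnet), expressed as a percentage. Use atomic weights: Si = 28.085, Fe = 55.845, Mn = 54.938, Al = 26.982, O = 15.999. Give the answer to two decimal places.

4.97 mass %

M((Mn0.15Fe0.85)3Al2Si3O12) = 497.334 g/mol.
Mn contributes 0.45 × 54.938 = 24.722 g per mole.
24.722/497.334 = 0.0497 → 4.97%.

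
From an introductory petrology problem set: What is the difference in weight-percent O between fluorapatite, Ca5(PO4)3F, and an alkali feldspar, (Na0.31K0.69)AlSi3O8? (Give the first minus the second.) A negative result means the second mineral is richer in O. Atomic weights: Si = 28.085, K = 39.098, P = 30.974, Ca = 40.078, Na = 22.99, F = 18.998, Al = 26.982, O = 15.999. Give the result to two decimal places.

-8.76 percentage points

M(Ca5(PO4)3F) = 504.298 g/mol, so wt% O = 191.988/504.298 × 100 = 38.07%.
M((Na0.31K0.69)AlSi3O8) = 273.334 g/mol, so wt% O = 127.992/273.334 × 100 = 46.83%.
38.07 − 46.83 = -8.76 pp.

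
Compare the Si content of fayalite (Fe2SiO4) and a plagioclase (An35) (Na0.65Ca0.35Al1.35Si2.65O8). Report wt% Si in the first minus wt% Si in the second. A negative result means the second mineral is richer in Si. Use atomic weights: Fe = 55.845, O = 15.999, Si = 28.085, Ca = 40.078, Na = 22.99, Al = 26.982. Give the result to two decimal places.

-14.01 percentage points

First mineral: 28.085 g Si in 203.771 g formula = 13.78 wt% Si.
Second mineral: 74.425 g Si in 267.814 g formula = 27.79 wt% Si.
13.78% − 27.79% gives a difference of -14.01 percentage points.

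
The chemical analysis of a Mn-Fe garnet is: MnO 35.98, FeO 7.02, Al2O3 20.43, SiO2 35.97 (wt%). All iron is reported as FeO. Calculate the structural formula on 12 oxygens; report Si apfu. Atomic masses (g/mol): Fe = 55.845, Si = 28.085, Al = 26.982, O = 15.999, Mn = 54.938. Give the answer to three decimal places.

2.989 Si apfu

35.98 wt% MnO ÷ 70.937 g/mol = 0.50721 mol, giving 0.50721 Mn and 0.50721 O.
7.02 wt% FeO ÷ 71.844 g/mol = 0.09771 mol, giving 0.09771 Fe and 0.09771 O.
20.43 wt% Al2O3 ÷ 101.961 g/mol = 0.20037 mol, giving 0.40074 Al and 0.60111 O.
35.97 wt% SiO2 ÷ 60.083 g/mol = 0.59867 mol, giving 0.59867 Si and 1.19734 O.
Oxygen sums to 2.40337; scaling by 12/2.40337 = 4.99299 puts the formula on 12 O.
Si: 0.59867 × 4.99299 = 2.989 atoms per formula unit.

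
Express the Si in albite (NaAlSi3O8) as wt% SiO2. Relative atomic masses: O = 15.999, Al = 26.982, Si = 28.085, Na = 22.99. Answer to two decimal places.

68.74 wt%

Formula mass = 262.219 g/mol.
3 Si → 3.0000 mol SiO2 per formula unit; M(SiO2) = 60.083, so SiO2 mass = 180.249 g.
180.249/262.219 × 100 = 68.74 wt%.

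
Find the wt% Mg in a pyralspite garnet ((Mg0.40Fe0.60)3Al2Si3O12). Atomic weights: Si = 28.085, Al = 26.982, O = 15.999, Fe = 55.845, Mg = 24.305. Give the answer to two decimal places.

6.34 mass %

Molar mass of (Mg0.40Fe0.60)3Al2Si3O12: 1.20×24.305 + 1.80×55.845 + 2×26.982 + 3×28.085 + 12×15.999 = 459.894 g/mol.
Mass of Mg per formula unit: 1.20 × 24.305 = 29.166 g.
Weight fraction Mg = 29.166 / 459.894 = 0.0634.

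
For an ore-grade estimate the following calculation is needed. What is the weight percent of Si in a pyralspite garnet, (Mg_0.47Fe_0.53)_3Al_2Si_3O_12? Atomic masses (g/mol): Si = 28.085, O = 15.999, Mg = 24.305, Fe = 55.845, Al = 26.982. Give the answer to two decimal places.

Formula mass = 1.41·24.305 + 1.59·55.845 + 2·26.982 + 3·28.085 + 12·15.999 = 453.271 g/mol, of which 84.255 g is Si.
So Si makes up 84.255/453.271 = 0.1859 of the mass, i.e. 18.59%.

18.59 mass %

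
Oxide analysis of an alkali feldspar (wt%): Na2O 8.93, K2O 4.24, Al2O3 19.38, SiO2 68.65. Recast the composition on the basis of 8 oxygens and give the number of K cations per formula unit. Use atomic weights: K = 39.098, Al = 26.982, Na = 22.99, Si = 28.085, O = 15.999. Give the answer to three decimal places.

Na2O (M=61.979): mol = 0.14408; Na = 0.28816, O = 0.14408.
K2O (M=94.195): mol = 0.04501; K = 0.09002, O = 0.04501.
Al2O3 (M=101.961): mol = 0.19007; Al = 0.38014, O = 0.57021.
SiO2 (M=60.083): mol = 1.14259; Si = 1.14259, O = 2.28518.
ΣO = 3.04448; factor = 8/ΣO = 2.62771.
K apfu = 0.09002 × 2.62771 = 0.237.

0.237 K apfu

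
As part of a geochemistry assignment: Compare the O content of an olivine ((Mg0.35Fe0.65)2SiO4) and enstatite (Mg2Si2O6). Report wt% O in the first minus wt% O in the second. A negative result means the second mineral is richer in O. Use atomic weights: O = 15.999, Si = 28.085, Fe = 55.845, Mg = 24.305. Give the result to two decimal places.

O in (Mg0.35Fe0.65)2SiO4: molar mass 181.693 g/mol; 4×15.999 = 63.996 g → 35.22 wt%.
O in Mg2Si2O6: molar mass 200.774 g/mol; 6×15.999 = 95.994 g → 47.81 wt%.
Difference = 35.22 − 47.81 = -12.59 percentage points.

-12.59 percentage points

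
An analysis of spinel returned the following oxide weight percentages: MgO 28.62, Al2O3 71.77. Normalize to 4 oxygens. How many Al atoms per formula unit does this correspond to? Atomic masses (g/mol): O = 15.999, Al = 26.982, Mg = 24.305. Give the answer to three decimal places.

1.996 Al apfu

MgO: 28.62/40.304 = 0.71010 mol → 0.71010 mol Mg, 0.71010 mol O.
Al2O3: 71.77/101.961 = 0.70390 mol → 1.40780 mol Al, 2.11170 mol O.
Total oxygen = 2.82180 mol. Normalization factor = 4/2.82180 = 1.41753.
Al per 4 O = 1.40780 × 1.41753 = 1.996.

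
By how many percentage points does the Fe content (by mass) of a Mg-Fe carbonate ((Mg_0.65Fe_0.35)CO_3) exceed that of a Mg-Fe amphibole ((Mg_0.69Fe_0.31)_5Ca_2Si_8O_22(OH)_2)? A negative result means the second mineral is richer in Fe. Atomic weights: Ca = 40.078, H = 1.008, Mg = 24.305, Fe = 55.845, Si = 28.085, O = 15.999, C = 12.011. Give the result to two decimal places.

M((Mg_0.65Fe_0.35)CO_3) = 95.352 g/mol, so wt% Fe = 19.546/95.352 × 100 = 20.50%.
M((Mg_0.69Fe_0.31)_5Ca_2Si_8O_22(OH)_2) = 861.240 g/mol, so wt% Fe = 86.560/861.240 × 100 = 10.05%.
20.50 − 10.05 = 10.45 pp.

10.45 percentage points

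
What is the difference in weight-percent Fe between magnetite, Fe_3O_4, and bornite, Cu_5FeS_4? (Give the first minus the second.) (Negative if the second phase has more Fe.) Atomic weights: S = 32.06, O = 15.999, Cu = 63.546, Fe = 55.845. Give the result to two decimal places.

First mineral: 167.535 g Fe in 231.531 g formula = 72.36 wt% Fe.
Second mineral: 55.845 g Fe in 501.815 g formula = 11.13 wt% Fe.
72.36% − 11.13% gives a difference of 61.23 percentage points.

61.23 percentage points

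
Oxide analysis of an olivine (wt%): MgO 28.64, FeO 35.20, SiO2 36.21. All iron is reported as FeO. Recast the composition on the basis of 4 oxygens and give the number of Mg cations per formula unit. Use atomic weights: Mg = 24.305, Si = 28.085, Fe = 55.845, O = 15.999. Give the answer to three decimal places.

1.181 Mg apfu

MgO (M=40.304): mol = 0.71060; Mg = 0.71060, O = 0.71060.
FeO (M=71.844): mol = 0.48995; Fe = 0.48995, O = 0.48995.
SiO2 (M=60.083): mol = 0.60267; Si = 0.60267, O = 1.20534.
ΣO = 2.40589; factor = 4/ΣO = 1.66259.
Mg apfu = 0.71060 × 1.66259 = 1.181.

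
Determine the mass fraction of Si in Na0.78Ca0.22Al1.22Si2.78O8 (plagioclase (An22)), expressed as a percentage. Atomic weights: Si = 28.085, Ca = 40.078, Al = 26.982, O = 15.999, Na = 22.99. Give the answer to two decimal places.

29.38 mass %

Formula mass = 0.78*22.99 + 0.22*40.078 + 1.22*26.982 + 2.78*28.085 + 8*15.999 = 265.736 g/mol, of which 78.076 g is Si.
So Si makes up 78.076/265.736 = 0.2938 of the mass, i.e. 29.38%.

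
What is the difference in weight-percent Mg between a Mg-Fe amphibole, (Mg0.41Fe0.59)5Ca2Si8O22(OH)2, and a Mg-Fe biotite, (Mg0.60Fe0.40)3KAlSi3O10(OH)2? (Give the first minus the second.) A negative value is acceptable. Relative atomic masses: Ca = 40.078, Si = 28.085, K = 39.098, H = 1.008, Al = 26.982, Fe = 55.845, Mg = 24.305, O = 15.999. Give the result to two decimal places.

-4.11 percentage points

M((Mg0.41Fe0.59)5Ca2Si8O22(OH)2) = 905.396 g/mol, so wt% Mg = 49.825/905.396 × 100 = 5.50%.
M((Mg0.60Fe0.40)3KAlSi3O10(OH)2) = 455.102 g/mol, so wt% Mg = 43.749/455.102 × 100 = 9.61%.
5.50 − 9.61 = -4.11 pp.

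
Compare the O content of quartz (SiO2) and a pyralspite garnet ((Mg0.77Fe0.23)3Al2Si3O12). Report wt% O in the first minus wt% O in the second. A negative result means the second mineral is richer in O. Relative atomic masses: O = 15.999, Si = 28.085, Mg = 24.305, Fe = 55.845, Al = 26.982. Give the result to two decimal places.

8.07 percentage points

M(SiO2) = 60.083 g/mol, so wt% O = 31.998/60.083 × 100 = 53.26%.
M((Mg0.77Fe0.23)3Al2Si3O12) = 424.885 g/mol, so wt% O = 191.988/424.885 × 100 = 45.19%.
53.26 − 45.19 = 8.07 pp.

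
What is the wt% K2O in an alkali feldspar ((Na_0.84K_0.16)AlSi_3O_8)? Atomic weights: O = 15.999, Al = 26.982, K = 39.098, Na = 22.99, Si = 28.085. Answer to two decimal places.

2.85 wt%

M((Na_0.84K_0.16)AlSi_3O_8) = 264.796 g/mol; M(K2O) = 94.195 g/mol.
Moles K2O per formula unit = 0.16 K ÷ 2 = 0.0800.
K2O fraction = (0.0800 × 94.195) / 264.796 = 7.536/264.796 = 0.0285.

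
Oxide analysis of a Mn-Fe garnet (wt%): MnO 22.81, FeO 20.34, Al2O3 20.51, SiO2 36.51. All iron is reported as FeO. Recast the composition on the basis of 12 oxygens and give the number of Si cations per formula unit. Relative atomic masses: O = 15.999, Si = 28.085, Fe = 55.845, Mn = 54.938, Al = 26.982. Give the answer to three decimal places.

3.009 Si apfu

MnO (M=70.937): mol = 0.32155; Mn = 0.32155, O = 0.32155.
FeO (M=71.844): mol = 0.28311; Fe = 0.28311, O = 0.28311.
Al2O3 (M=101.961): mol = 0.20116; Al = 0.40232, O = 0.60348.
SiO2 (M=60.083): mol = 0.60766; Si = 0.60766, O = 1.21532.
ΣO = 2.42346; factor = 12/ΣO = 4.95160.
Si apfu = 0.60766 × 4.95160 = 3.009.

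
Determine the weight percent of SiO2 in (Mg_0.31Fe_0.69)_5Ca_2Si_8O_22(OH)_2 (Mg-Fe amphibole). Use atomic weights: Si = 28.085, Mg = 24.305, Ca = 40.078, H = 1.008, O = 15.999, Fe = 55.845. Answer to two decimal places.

52.18 wt%

Molar mass of (Mg_0.31Fe_0.69)_5Ca_2Si_8O_22(OH)_2 = 1.55×24.305 + 3.45×55.845 + 2×40.078 + 8×28.085 + 24×15.999 + 2×1.008 = 921.166 g/mol.
Each formula unit contains 8 Si, equivalent to 8/1 = 8.0000 mol SiO2.
M(SiO2) = 1×28.085 + 2×15.999 = 60.083 g/mol.
Mass of SiO2 per formula unit = 8.0000 × 60.083 = 480.664 g.
SiO2 wt% = 480.664 / 921.166 × 100 = 52.18%.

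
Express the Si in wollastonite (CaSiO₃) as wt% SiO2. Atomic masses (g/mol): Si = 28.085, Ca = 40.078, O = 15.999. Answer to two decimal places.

Formula mass = 116.160 g/mol.
1 Si → 1.0000 mol SiO2 per formula unit; M(SiO2) = 60.083, so SiO2 mass = 60.083 g.
60.083/116.160 × 100 = 51.72 wt%.

51.72 wt%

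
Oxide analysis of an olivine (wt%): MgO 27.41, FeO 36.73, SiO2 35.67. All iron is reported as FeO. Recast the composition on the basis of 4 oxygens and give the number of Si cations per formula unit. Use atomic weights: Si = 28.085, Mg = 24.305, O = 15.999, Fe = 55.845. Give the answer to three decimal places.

27.41 wt% MgO ÷ 40.304 g/mol = 0.68008 mol, giving 0.68008 Mg and 0.68008 O.
36.73 wt% FeO ÷ 71.844 g/mol = 0.51125 mol, giving 0.51125 Fe and 0.51125 O.
35.67 wt% SiO2 ÷ 60.083 g/mol = 0.59368 mol, giving 0.59368 Si and 1.18736 O.
Oxygen sums to 2.37869; scaling by 4/2.37869 = 1.68160 puts the formula on 4 O.
Si: 0.59368 × 1.68160 = 0.998 atoms per formula unit.

0.998 Si apfu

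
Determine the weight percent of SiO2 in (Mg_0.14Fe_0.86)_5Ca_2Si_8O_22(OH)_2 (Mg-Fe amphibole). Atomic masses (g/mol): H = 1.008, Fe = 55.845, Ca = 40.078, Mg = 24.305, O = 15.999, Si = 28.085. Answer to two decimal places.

50.70 wt%

Formula mass = 947.975 g/mol.
8 Si → 8.0000 mol SiO2 per formula unit; M(SiO2) = 60.083, so SiO2 mass = 480.664 g.
480.664/947.975 × 100 = 50.70 wt%.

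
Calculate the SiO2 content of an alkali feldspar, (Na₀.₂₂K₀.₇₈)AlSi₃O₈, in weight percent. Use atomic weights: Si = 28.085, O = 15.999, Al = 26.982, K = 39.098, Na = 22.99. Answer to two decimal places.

Molar mass of (Na₀.₂₂K₀.₇₈)AlSi₃O₈ = 0.22·22.99 + 0.78·39.098 + 1·26.982 + 3·28.085 + 8·15.999 = 274.783 g/mol.
Each formula unit contains 3 Si, equivalent to 3/1 = 3.0000 mol SiO2.
M(SiO2) = 1×28.085 + 2×15.999 = 60.083 g/mol.
Mass of SiO2 per formula unit = 3.0000 × 60.083 = 180.249 g.
SiO2 wt% = 180.249 / 274.783 × 100 = 65.60%.

65.60 wt%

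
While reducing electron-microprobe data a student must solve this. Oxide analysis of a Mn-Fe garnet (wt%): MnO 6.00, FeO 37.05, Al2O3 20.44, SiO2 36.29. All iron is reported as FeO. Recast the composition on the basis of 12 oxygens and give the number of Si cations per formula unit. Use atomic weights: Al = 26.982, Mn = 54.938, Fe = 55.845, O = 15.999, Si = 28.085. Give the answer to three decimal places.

MnO (M=70.937): mol = 0.08458; Mn = 0.08458, O = 0.08458.
FeO (M=71.844): mol = 0.51570; Fe = 0.51570, O = 0.51570.
Al2O3 (M=101.961): mol = 0.20047; Al = 0.40094, O = 0.60141.
SiO2 (M=60.083): mol = 0.60400; Si = 0.60400, O = 1.20800.
ΣO = 2.40969; factor = 12/ΣO = 4.97989.
Si apfu = 0.60400 × 4.97989 = 3.008.

3.008 Si apfu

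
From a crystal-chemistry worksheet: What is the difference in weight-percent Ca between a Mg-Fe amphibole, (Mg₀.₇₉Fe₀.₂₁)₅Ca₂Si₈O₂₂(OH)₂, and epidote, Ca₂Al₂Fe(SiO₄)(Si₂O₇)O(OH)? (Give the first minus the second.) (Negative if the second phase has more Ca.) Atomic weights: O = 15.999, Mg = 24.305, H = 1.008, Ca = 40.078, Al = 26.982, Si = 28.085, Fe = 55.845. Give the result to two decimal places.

-7.11 percentage points

Ca in (Mg₀.₇₉Fe₀.₂₁)₅Ca₂Si₈O₂₂(OH)₂: molar mass 845.470 g/mol; 2×40.078 = 80.156 g → 9.48 wt%.
Ca in Ca₂Al₂Fe(SiO₄)(Si₂O₇)O(OH): molar mass 483.215 g/mol; 2×40.078 = 80.156 g → 16.59 wt%.
Difference = 9.48 − 16.59 = -7.11 percentage points.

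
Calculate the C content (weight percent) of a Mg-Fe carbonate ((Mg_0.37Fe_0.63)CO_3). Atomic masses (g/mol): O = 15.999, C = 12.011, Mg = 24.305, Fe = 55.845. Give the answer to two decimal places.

11.53 weight percent

Molar mass of (Mg_0.37Fe_0.63)CO_3: 0.37×24.305 + 0.63×55.845 + 1×12.011 + 3×15.999 = 104.183 g/mol.
Mass of C per formula unit: 1 × 12.011 = 12.011 g.
Weight fraction C = 12.011 / 104.183 = 0.1153.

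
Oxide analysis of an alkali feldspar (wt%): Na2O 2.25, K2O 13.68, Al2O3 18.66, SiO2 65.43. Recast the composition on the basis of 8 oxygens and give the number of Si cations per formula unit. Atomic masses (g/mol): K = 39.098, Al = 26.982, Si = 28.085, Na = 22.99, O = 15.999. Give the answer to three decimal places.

2.995 Si apfu

Na2O: 2.25/61.979 = 0.03630 mol → 0.07260 mol Na, 0.03630 mol O.
K2O: 13.68/94.195 = 0.14523 mol → 0.29046 mol K, 0.14523 mol O.
Al2O3: 18.66/101.961 = 0.18301 mol → 0.36602 mol Al, 0.54903 mol O.
SiO2: 65.43/60.083 = 1.08899 mol → 1.08899 mol Si, 2.17798 mol O.
Total oxygen = 2.90854 mol. Normalization factor = 8/2.90854 = 2.75052.
Si per 8 O = 1.08899 × 2.75052 = 2.995.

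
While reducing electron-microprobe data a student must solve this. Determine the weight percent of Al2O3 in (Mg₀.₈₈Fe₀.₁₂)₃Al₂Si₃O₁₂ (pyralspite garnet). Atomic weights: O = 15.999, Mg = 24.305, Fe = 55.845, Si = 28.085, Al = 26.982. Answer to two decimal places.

Formula mass = 414.476 g/mol.
2 Al → 1.0000 mol Al2O3 per formula unit; M(Al2O3) = 101.961, so Al2O3 mass = 101.961 g.
101.961/414.476 × 100 = 24.60 wt%.

24.60 wt%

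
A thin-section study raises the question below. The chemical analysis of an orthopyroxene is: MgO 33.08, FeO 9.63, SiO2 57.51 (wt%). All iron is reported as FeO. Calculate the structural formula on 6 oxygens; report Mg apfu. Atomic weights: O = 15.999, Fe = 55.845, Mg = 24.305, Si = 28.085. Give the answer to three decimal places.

1.716 Mg apfu

33.08 wt% MgO ÷ 40.304 g/mol = 0.82076 mol, giving 0.82076 Mg and 0.82076 O.
9.63 wt% FeO ÷ 71.844 g/mol = 0.13404 mol, giving 0.13404 Fe and 0.13404 O.
57.51 wt% SiO2 ÷ 60.083 g/mol = 0.95718 mol, giving 0.95718 Si and 1.91436 O.
Oxygen sums to 2.86916; scaling by 6/2.86916 = 2.09120 puts the formula on 6 O.
Mg: 0.82076 × 2.09120 = 1.716 atoms per formula unit.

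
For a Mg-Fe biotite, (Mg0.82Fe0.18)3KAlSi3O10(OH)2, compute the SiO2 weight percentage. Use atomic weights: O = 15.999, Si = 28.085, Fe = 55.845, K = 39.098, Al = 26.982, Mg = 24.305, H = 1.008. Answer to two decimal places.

Formula mass = 434.286 g/mol.
3 Si → 3.0000 mol SiO2 per formula unit; M(SiO2) = 60.083, so SiO2 mass = 180.249 g.
180.249/434.286 × 100 = 41.50 wt%.

41.50 wt%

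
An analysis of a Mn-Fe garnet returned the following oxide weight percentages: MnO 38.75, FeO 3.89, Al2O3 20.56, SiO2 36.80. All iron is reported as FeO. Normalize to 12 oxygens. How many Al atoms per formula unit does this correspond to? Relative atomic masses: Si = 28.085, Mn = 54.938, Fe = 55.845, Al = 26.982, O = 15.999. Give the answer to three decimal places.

1.991 Al apfu

MnO (M=70.937): mol = 0.54626; Mn = 0.54626, O = 0.54626.
FeO (M=71.844): mol = 0.05415; Fe = 0.05415, O = 0.05415.
Al2O3 (M=101.961): mol = 0.20165; Al = 0.40330, O = 0.60495.
SiO2 (M=60.083): mol = 0.61249; Si = 0.61249, O = 1.22498.
ΣO = 2.43034; factor = 12/ΣO = 4.93758.
Al apfu = 0.40330 × 4.93758 = 1.991.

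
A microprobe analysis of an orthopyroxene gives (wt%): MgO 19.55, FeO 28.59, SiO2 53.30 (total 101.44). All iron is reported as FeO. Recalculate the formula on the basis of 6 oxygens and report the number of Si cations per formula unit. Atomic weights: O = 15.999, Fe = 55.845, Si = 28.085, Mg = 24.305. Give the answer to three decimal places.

2.003 Si apfu

19.55 wt% MgO ÷ 40.304 g/mol = 0.48506 mol, giving 0.48506 Mg and 0.48506 O.
28.59 wt% FeO ÷ 71.844 g/mol = 0.39795 mol, giving 0.39795 Fe and 0.39795 O.
53.30 wt% SiO2 ÷ 60.083 g/mol = 0.88711 mol, giving 0.88711 Si and 1.77422 O.
Oxygen sums to 2.65723; scaling by 6/2.65723 = 2.25799 puts the formula on 6 O.
Si: 0.88711 × 2.25799 = 2.003 atoms per formula unit.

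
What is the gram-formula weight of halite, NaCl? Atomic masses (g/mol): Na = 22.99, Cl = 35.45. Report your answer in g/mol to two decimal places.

M = 1×22.99 + 1×35.45

58.44 g/mol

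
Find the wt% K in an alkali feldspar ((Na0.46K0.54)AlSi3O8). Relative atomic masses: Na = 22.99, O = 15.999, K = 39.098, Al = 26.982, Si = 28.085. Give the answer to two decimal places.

7.79 weight percent

Formula mass = 0.46×22.99 + 0.54×39.098 + 1×26.982 + 3×28.085 + 8×15.999 = 270.917 g/mol, of which 21.113 g is K.
So K makes up 21.113/270.917 = 0.0779 of the mass, i.e. 7.79%.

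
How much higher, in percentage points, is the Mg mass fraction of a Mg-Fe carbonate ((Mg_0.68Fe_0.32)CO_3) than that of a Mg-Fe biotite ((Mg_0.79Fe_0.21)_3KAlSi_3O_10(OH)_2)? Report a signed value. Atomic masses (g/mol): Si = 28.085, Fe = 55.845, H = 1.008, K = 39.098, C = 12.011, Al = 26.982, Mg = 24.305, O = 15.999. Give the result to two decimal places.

Mg in (Mg_0.68Fe_0.32)CO_3: molar mass 94.406 g/mol; 0.68×24.305 = 16.527 g → 17.51 wt%.
Mg in (Mg_0.79Fe_0.21)_3KAlSi_3O_10(OH)_2: molar mass 437.124 g/mol; 2.37×24.305 = 57.603 g → 13.18 wt%.
Difference = 17.51 − 13.18 = 4.33 percentage points.

4.33 percentage points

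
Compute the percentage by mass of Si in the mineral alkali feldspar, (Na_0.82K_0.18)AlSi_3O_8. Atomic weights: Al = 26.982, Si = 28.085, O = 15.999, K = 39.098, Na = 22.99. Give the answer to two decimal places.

Formula mass = 0.82·22.99 + 0.18·39.098 + 1·26.982 + 3·28.085 + 8·15.999 = 265.118 g/mol, of which 84.255 g is Si.
So Si makes up 84.255/265.118 = 0.3178 of the mass, i.e. 31.78%.

31.78 weight percent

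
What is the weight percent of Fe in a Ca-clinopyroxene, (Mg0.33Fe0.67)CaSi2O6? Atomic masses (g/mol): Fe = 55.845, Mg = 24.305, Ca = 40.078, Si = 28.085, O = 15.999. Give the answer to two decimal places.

M((Mg0.33Fe0.67)CaSi2O6) = 237.679 g/mol.
Fe contributes 0.67 × 55.845 = 37.416 g per mole.
37.416/237.679 = 0.1574 → 15.74%.

15.74 mass %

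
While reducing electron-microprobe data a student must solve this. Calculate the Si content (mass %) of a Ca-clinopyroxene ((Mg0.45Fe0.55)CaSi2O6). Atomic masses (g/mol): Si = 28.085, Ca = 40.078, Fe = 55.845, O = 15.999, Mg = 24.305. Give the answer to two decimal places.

24.02 mass %

Formula mass = 0.45·24.305 + 0.55·55.845 + 1·40.078 + 2·28.085 + 6·15.999 = 233.894 g/mol, of which 56.170 g is Si.
So Si makes up 56.170/233.894 = 0.2402 of the mass, i.e. 24.02%.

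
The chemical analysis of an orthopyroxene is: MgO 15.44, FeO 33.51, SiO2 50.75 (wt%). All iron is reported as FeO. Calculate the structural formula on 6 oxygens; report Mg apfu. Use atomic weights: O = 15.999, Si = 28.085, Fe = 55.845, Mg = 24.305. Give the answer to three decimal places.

MgO (M=40.304): mol = 0.38309; Mg = 0.38309, O = 0.38309.
FeO (M=71.844): mol = 0.46643; Fe = 0.46643, O = 0.46643.
SiO2 (M=60.083): mol = 0.84466; Si = 0.84466, O = 1.68932.
ΣO = 2.53884; factor = 6/ΣO = 2.36328.
Mg apfu = 0.38309 × 2.36328 = 0.905.

0.905 Mg apfu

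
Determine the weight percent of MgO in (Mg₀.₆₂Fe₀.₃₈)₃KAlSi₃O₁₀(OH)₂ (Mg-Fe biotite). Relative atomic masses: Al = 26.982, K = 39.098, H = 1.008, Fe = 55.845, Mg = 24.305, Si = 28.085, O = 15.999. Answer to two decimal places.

16.54 wt%

Formula mass = 453.210 g/mol.
1.86 Mg → 1.8600 mol MgO per formula unit; M(MgO) = 40.304, so MgO mass = 74.965 g.
74.965/453.210 × 100 = 16.54 wt%.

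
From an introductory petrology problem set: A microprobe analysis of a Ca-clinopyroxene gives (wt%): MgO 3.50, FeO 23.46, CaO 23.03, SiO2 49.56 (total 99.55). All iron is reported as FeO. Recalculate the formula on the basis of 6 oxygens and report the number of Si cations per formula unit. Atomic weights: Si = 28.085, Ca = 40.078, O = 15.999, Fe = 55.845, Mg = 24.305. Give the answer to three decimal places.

2.001 Si apfu

MgO (M=40.304): mol = 0.08684; Mg = 0.08684, O = 0.08684.
FeO (M=71.844): mol = 0.32654; Fe = 0.32654, O = 0.32654.
CaO (M=56.077): mol = 0.41069; Ca = 0.41069, O = 0.41069.
SiO2 (M=60.083): mol = 0.82486; Si = 0.82486, O = 1.64972.
ΣO = 2.47379; factor = 6/ΣO = 2.42543.
Si apfu = 0.82486 × 2.42543 = 2.001.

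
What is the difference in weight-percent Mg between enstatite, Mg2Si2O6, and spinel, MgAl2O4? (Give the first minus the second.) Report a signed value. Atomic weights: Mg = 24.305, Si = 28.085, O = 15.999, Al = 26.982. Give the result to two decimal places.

7.13 percentage points

Mg in Mg2Si2O6: molar mass 200.774 g/mol; 2×24.305 = 48.610 g → 24.21 wt%.
Mg in MgAl2O4: molar mass 142.265 g/mol; 1×24.305 = 24.305 g → 17.08 wt%.
Difference = 24.21 − 17.08 = 7.13 percentage points.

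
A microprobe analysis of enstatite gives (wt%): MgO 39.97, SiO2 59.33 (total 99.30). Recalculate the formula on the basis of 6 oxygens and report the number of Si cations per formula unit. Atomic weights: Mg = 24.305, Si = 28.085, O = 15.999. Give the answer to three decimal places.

MgO (M=40.304): mol = 0.99171; Mg = 0.99171, O = 0.99171.
SiO2 (M=60.083): mol = 0.98747; Si = 0.98747, O = 1.97494.
ΣO = 2.96665; factor = 6/ΣO = 2.02248.
Si apfu = 0.98747 × 2.02248 = 1.997.

1.997 Si apfu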